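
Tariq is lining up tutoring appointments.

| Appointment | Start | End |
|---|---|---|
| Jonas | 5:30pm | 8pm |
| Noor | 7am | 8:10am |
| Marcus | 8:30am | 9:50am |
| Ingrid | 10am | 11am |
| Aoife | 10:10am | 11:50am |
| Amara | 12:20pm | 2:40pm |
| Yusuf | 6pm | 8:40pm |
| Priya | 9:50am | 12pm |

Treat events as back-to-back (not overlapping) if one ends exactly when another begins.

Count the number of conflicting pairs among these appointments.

Sorted by start: Noor, Marcus, Priya, Ingrid, Aoife, Amara, Jonas, Yusuf.
Marcus starts after Noor ends, so Noor has no further overlaps.
Priya starts exactly when Marcus ends (back-to-back, no overlap), so Marcus has no further overlaps.
Ingrid starts before Priya ends → Priya and Ingrid overlap.
Aoife starts before Priya ends → Priya and Aoife overlap.
Amara starts after Priya ends, so Priya has no further overlaps.
Aoife starts before Ingrid ends → Ingrid and Aoife overlap.
Amara starts after Ingrid ends, so Ingrid has no further overlaps.
Amara starts after Aoife ends, so Aoife has no further overlaps.
Jonas starts after Amara ends, so Amara has no further overlaps.
Yusuf starts before Jonas ends → Jonas and Yusuf overlap.
Overlapping pairs: Aoife & Ingrid, Aoife & Priya, Ingrid & Priya, Jonas & Yusuf — 4 in total.

4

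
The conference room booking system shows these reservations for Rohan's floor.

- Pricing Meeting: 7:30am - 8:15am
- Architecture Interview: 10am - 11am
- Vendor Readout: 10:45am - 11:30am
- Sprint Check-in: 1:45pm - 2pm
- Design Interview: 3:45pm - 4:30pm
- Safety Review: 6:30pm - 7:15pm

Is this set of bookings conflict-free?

No

Sorted by start: Pricing Meeting, Architecture Interview, Vendor Readout, Sprint Check-in, Design Interview, Safety Review.
Architecture Interview starts after Pricing Meeting ends, so Pricing Meeting has no further overlaps.
Vendor Readout starts before Architecture Interview ends → Architecture Interview and Vendor Readout overlap.
That's a conflict, so the schedule is not conflict-free.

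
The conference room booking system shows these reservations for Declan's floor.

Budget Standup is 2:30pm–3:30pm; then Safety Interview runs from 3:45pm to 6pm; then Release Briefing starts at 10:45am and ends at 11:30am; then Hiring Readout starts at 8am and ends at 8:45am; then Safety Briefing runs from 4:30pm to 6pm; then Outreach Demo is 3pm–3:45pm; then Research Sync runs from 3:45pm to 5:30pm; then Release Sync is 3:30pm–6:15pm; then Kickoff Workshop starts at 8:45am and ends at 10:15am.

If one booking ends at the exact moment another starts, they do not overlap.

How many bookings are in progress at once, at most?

4

Sort all start/end points and keep a running count:
8am start Hiring Readout → 1
8:45am end Hiring Readout → 0
8:45am start Kickoff Workshop → 1
10:15am end Kickoff Workshop → 0
10:45am start Release Briefing → 1
11:30am end Release Briefing → 0
2:30pm start Budget Standup → 1
3pm start Outreach Demo → 2
3:30pm end Budget Standup → 1
3:30pm start Release Sync → 2
3:45pm end Outreach Demo → 1
3:45pm start Research Sync → 2
3:45pm start Safety Interview → 3
4:30pm start Safety Briefing → 4
5:30pm end Research Sync → 3
6pm end Safety Briefing → 2
6pm end Safety Interview → 1
6:15pm end Release Sync → 0
Peak is 4, at 4:30pm (Release Sync, Research Sync, Safety Briefing, Safety Interview).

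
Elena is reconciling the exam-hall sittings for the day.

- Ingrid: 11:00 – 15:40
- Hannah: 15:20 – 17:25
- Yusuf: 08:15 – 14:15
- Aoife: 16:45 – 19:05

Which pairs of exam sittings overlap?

Aoife & Hannah, Hannah & Ingrid, Ingrid & Yusuf

Sorted by start: Yusuf, Ingrid, Hannah, Aoife.
Ingrid starts before Yusuf ends → Yusuf and Ingrid overlap.
Hannah starts after Yusuf ends — done with Yusuf.
Hannah starts before Ingrid ends → Ingrid and Hannah overlap.
Aoife starts after Ingrid ends.
Aoife starts before Hannah ends → Hannah and Aoife overlap.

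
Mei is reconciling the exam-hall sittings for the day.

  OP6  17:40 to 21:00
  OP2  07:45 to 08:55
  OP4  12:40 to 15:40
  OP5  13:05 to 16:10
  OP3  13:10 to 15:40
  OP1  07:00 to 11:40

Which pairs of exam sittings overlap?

Two intervals overlap when each starts before the other ends.
Sorted by start: OP1, OP2, OP4, OP5, OP3, OP6.
OP2 starts before OP1 ends → OP1 and OP2 overlap.
OP4 starts after OP1 ends — done with OP1.
OP4 starts after OP2 ends — done with OP2.
OP5 starts before OP4 ends → OP4 and OP5 overlap.
OP3 starts before OP4 ends → OP4 and OP3 overlap.
OP6 starts after OP4 ends.
OP3 starts before OP5 ends → OP5 and OP3 overlap.
OP6 starts after OP5 ends.
OP6 starts after OP3 ends.

OP1 & OP2, OP3 & OP4, OP3 & OP5, OP4 & OP5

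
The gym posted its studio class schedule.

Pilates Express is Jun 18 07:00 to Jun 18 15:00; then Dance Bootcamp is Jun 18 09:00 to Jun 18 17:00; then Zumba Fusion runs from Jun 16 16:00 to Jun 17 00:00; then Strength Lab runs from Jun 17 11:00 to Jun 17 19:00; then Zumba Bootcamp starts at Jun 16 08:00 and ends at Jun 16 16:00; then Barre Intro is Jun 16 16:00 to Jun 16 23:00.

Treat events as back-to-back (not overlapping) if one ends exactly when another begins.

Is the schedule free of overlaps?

No

Sorted by start: Zumba Bootcamp, Zumba Fusion, Barre Intro, Strength Lab, Pilates Express, Dance Bootcamp.
Zumba Fusion starts exactly when Zumba Bootcamp ends (back-to-back, no overlap) — done with Zumba Bootcamp.
Barre Intro starts before Zumba Fusion ends → Zumba Fusion and Barre Intro overlap.
That's a conflict, so the schedule is not conflict-free.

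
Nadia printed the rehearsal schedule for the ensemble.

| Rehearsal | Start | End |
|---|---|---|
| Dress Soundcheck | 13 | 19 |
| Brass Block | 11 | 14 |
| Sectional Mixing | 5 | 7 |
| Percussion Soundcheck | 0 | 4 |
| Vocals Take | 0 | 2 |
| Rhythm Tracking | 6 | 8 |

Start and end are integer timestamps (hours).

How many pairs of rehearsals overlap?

Two intervals overlap when each starts before the other ends.
Sorted by start: Percussion Soundcheck, Vocals Take, Sectional Mixing, Rhythm Tracking, Brass Block, Dress Soundcheck.
Vocals Take starts before Percussion Soundcheck ends → Percussion Soundcheck and Vocals Take overlap.
Sectional Mixing starts after Percussion Soundcheck ends; Percussion Soundcheck is clear from here.
Sectional Mixing starts after Vocals Take ends; Vocals Take is clear from here.
Rhythm Tracking starts before Sectional Mixing ends → Sectional Mixing and Rhythm Tracking overlap.
Brass Block starts after Sectional Mixing ends; Sectional Mixing is clear from here.
Brass Block starts after Rhythm Tracking ends; Rhythm Tracking is clear from here.
Dress Soundcheck starts before Brass Block ends → Brass Block and Dress Soundcheck overlap.
Overlapping pairs: Brass Block & Dress Soundcheck, Percussion Soundcheck & Vocals Take, Rhythm Tracking & Sectional Mixing — 3 in total.

3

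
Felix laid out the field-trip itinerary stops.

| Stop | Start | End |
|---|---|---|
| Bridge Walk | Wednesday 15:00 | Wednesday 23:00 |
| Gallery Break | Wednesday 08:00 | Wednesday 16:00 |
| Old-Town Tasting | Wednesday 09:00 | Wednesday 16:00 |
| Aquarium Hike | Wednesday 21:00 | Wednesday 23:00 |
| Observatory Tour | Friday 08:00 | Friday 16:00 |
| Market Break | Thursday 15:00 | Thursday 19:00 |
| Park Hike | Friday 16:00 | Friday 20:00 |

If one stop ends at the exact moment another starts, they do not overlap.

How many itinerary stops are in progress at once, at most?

3

Sort all start/end points and keep a running count:
Wednesday 08:00 start Gallery Break → 1
Wednesday 09:00 start Old-Town Tasting → 2
Wednesday 15:00 start Bridge Walk → 3
Wednesday 16:00 end Gallery Break → 2
Wednesday 16:00 end Old-Town Tasting → 1
Wednesday 21:00 start Aquarium Hike → 2
Wednesday 23:00 end Aquarium Hike → 1
Wednesday 23:00 end Bridge Walk → 0
Thursday 15:00 start Market Break → 1
Thursday 19:00 end Market Break → 0
Friday 08:00 start Observatory Tour → 1
Friday 16:00 end Observatory Tour → 0
Friday 16:00 start Park Hike → 1
Friday 20:00 end Park Hike → 0
Peak is 3, at Wednesday 15:00 (Bridge Walk, Gallery Break, Old-Town Tasting).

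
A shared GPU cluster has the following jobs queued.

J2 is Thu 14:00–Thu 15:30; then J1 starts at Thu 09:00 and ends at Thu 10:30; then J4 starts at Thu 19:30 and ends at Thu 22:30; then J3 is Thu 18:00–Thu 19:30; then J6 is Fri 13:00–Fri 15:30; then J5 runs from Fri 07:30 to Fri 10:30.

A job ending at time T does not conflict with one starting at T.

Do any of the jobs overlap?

No

Check each pair: they overlap iff neither finishes before the other starts.
Sorted by start: J1, J2, J3, J4, J5, J6.
J2 starts after J1 ends, so J1 has no further overlaps.
J3 starts after J2 ends, so J2 has no further overlaps.
J4 starts exactly when J3 ends (back-to-back, no overlap), so J3 has no further overlaps.
J5 starts after J4 ends, so J4 has no further overlaps.
J6 starts after J5 ends.
Every pair is clear; the schedule has no overlaps.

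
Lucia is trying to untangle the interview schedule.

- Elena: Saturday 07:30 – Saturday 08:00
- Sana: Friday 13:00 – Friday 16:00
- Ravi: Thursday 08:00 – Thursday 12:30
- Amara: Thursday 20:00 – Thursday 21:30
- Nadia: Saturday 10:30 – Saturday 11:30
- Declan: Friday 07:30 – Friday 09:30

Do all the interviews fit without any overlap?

Yes

Sorted by start: Ravi, Amara, Declan, Sana, Elena, Nadia.
Amara starts after Ravi ends; Ravi is clear from here.
Declan starts after Amara ends; Amara is clear from here.
Sana starts after Declan ends; Declan is clear from here.
Elena starts after Sana ends; Sana is clear from here.
Nadia starts after Elena ends.
Every pair is clear; the schedule has no overlaps.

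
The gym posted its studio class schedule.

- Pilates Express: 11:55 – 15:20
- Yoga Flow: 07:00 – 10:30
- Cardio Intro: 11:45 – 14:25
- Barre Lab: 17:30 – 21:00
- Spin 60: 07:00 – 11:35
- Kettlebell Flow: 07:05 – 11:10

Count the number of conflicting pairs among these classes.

4

Sorted by start: Spin 60, Yoga Flow, Kettlebell Flow, Cardio Intro, Pilates Express, Barre Lab.
Yoga Flow starts before Spin 60 ends → Spin 60 and Yoga Flow overlap.
Kettlebell Flow starts before Spin 60 ends → Spin 60 and Kettlebell Flow overlap.
Cardio Intro starts after Spin 60 ends — done with Spin 60.
Kettlebell Flow starts before Yoga Flow ends → Yoga Flow and Kettlebell Flow overlap.
Cardio Intro starts after Yoga Flow ends — done with Yoga Flow.
Cardio Intro starts after Kettlebell Flow ends — done with Kettlebell Flow.
Pilates Express starts before Cardio Intro ends → Cardio Intro and Pilates Express overlap.
Barre Lab starts after Cardio Intro ends.
Barre Lab starts after Pilates Express ends.
Overlapping pairs: Cardio Intro & Pilates Express, Kettlebell Flow & Spin 60, Kettlebell Flow & Yoga Flow, Spin 60 & Yoga Flow — 4 in total.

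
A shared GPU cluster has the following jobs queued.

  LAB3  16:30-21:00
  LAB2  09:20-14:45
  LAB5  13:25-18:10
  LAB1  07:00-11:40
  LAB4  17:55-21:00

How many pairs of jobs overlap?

5

Sorted by start: LAB1, LAB2, LAB5, LAB3, LAB4.
LAB2 starts before LAB1 ends → LAB1 and LAB2 overlap.
LAB5 starts after LAB1 ends — done with LAB1.
LAB5 starts before LAB2 ends → LAB2 and LAB5 overlap.
LAB3 starts after LAB2 ends — done with LAB2.
LAB3 starts before LAB5 ends → LAB5 and LAB3 overlap.
LAB4 starts before LAB5 ends → LAB5 and LAB4 overlap.
LAB4 starts before LAB3 ends → LAB3 and LAB4 overlap.
Overlapping pairs: LAB1 & LAB2, LAB2 & LAB5, LAB3 & LAB4, LAB3 & LAB5, LAB4 & LAB5 — 5 in total.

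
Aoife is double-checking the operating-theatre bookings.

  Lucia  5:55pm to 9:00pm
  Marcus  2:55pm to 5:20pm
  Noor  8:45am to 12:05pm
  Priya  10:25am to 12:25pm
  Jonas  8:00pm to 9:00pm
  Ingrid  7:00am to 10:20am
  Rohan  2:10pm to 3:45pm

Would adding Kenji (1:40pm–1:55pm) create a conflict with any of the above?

No — it doesn't clash with anything

Ingrid: ends 10:20am at or before Kenji starts 1:40pm → clear.
Noor: ends 12:05pm at or before Kenji starts 1:40pm → clear.
Priya: ends 12:25pm at or before Kenji starts 1:40pm → clear.
Rohan: starts 2:10pm at or after Kenji ends 1:55pm → clear.
Marcus: starts 2:55pm at or after Kenji ends 1:55pm → clear.
Lucia: starts 5:55pm at or after Kenji ends 1:55pm → clear.
Jonas: starts 8:00pm at or after Kenji ends 1:55pm → clear.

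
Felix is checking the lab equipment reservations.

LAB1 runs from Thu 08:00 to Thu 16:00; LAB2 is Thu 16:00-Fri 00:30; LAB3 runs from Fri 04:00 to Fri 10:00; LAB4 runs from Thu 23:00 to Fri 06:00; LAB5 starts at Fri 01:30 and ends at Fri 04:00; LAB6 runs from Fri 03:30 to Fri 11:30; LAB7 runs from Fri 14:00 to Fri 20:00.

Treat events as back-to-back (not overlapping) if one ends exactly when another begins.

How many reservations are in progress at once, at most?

Walk through starts and ends in time order (an end at T is processed before a start at T):
Thu 08:00 start LAB1 → 1
Thu 16:00 end LAB1 → 0
Thu 16:00 start LAB2 → 1
Thu 23:00 start LAB4 → 2
Fri 00:30 end LAB2 → 1
Fri 01:30 start LAB5 → 2
Fri 03:30 start LAB6 → 3
Fri 04:00 end LAB5 → 2
Fri 04:00 start LAB3 → 3
Fri 06:00 end LAB4 → 2
Fri 10:00 end LAB3 → 1
Fri 11:30 end LAB6 → 0
Fri 14:00 start LAB7 → 1
Fri 20:00 end LAB7 → 0
Peak is 3, at Fri 03:30 (LAB4, LAB5, LAB6).

3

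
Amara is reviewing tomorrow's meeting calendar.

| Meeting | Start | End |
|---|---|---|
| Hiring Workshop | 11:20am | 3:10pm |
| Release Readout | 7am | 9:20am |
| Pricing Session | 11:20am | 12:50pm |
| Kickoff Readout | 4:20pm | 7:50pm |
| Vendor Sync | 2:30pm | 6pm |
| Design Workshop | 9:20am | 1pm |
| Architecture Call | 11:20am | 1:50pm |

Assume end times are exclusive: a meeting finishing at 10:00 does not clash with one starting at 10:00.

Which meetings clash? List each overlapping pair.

Architecture Call & Design Workshop, Architecture Call & Hiring Workshop, Architecture Call & Pricing Session, Design Workshop & Hiring Workshop, Design Workshop & Pricing Session, Hiring Workshop & Pricing Session, Hiring Workshop & Vendor Sync, Kickoff Readout & Vendor Sync

Sorted by start: Release Readout, Design Workshop, Pricing Session, Architecture Call, Hiring Workshop, Vendor Sync, Kickoff Readout.
Design Workshop starts exactly when Release Readout ends (back-to-back, no overlap), so Release Readout has no further overlaps.
Pricing Session starts before Design Workshop ends → Design Workshop and Pricing Session overlap.
Architecture Call starts before Design Workshop ends → Design Workshop and Architecture Call overlap.
Hiring Workshop starts before Design Workshop ends → Design Workshop and Hiring Workshop overlap.
Vendor Sync starts after Design Workshop ends, so Design Workshop has no further overlaps.
Architecture Call starts before Pricing Session ends → Pricing Session and Architecture Call overlap.
Hiring Workshop starts before Pricing Session ends → Pricing Session and Hiring Workshop overlap.
Vendor Sync starts after Pricing Session ends, so Pricing Session has no further overlaps.
Hiring Workshop starts before Architecture Call ends → Architecture Call and Hiring Workshop overlap.
Vendor Sync starts after Architecture Call ends, so Architecture Call has no further overlaps.
Vendor Sync starts before Hiring Workshop ends → Hiring Workshop and Vendor Sync overlap.
Kickoff Readout starts after Hiring Workshop ends.
Kickoff Readout starts before Vendor Sync ends → Vendor Sync and Kickoff Readout overlap.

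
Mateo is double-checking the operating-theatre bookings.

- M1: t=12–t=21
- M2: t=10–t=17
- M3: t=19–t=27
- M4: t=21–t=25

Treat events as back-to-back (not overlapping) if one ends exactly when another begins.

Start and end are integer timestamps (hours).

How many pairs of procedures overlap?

3

Two intervals overlap when each starts before the other ends.
Sorted by start: M2, M1, M3, M4.
M1 starts before M2 ends → M2 and M1 overlap.
M3 starts after M2 ends — done with M2.
M3 starts before M1 ends → M1 and M3 overlap.
M4 starts exactly when M1 ends (back-to-back, no overlap).
M4 starts before M3 ends → M3 and M4 overlap.
Overlapping pairs: M1 & M2, M1 & M3, M3 & M4 — 3 in total.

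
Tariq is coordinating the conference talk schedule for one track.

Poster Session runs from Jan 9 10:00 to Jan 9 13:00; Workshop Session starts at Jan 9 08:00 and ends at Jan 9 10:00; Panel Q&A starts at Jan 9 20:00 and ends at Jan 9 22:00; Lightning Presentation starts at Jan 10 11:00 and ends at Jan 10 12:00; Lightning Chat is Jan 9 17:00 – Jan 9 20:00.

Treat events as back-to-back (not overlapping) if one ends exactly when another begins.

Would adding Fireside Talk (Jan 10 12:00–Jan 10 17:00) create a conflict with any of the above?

No — it doesn't clash with anything

Workshop Session: ends Jan 9 10:00 at or before Fireside Talk starts Jan 10 12:00 → clear.
Poster Session: ends Jan 9 13:00 at or before Fireside Talk starts Jan 10 12:00 → clear.
Lightning Chat: ends Jan 9 20:00 at or before Fireside Talk starts Jan 10 12:00 → clear.
Panel Q&A: ends Jan 9 22:00 at or before Fireside Talk starts Jan 10 12:00 → clear.
Lightning Presentation: ends Jan 10 12:00 at or before Fireside Talk starts Jan 10 12:00 → clear.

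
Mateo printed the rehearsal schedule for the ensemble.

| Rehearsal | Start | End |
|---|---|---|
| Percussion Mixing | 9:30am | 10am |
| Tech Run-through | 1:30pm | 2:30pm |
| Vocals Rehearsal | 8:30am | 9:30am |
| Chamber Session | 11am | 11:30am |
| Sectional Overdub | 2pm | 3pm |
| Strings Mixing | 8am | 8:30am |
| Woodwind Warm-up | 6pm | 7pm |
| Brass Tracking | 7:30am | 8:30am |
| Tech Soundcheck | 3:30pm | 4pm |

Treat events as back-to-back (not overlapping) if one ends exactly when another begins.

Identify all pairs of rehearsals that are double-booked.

Sorted by start: Brass Tracking, Strings Mixing, Vocals Rehearsal, Percussion Mixing, Chamber Session, Tech Run-through, Sectional Overdub, Tech Soundcheck, Woodwind Warm-up.
Strings Mixing starts before Brass Tracking ends → Brass Tracking and Strings Mixing overlap.
Vocals Rehearsal starts exactly when Brass Tracking ends (back-to-back, no overlap), so nothing later overlaps Brass Tracking either.
Vocals Rehearsal starts exactly when Strings Mixing ends (back-to-back, no overlap), so nothing later overlaps Strings Mixing either.
Percussion Mixing starts exactly when Vocals Rehearsal ends (back-to-back, no overlap), so nothing later overlaps Vocals Rehearsal either.
Chamber Session starts after Percussion Mixing ends, so nothing later overlaps Percussion Mixing either.
Tech Run-through starts after Chamber Session ends, so nothing later overlaps Chamber Session either.
Sectional Overdub starts before Tech Run-through ends → Tech Run-through and Sectional Overdub overlap.
Tech Soundcheck starts after Tech Run-through ends, so nothing later overlaps Tech Run-through either.
Tech Soundcheck starts after Sectional Overdub ends, so nothing later overlaps Sectional Overdub either.
Woodwind Warm-up starts after Tech Soundcheck ends.

Brass Tracking & Strings Mixing, Sectional Overdub & Tech Run-through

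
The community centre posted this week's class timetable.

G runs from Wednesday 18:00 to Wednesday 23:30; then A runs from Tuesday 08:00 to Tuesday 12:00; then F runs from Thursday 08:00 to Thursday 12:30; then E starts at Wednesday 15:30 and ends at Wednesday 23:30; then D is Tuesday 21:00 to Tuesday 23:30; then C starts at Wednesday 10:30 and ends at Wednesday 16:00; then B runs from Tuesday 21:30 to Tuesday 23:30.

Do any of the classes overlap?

Sorted by start: A, D, B, C, E, G, F.
D starts after A ends — done with A.
B starts before D ends → D and B overlap.
That's a conflict, so the schedule is not conflict-free.

Yes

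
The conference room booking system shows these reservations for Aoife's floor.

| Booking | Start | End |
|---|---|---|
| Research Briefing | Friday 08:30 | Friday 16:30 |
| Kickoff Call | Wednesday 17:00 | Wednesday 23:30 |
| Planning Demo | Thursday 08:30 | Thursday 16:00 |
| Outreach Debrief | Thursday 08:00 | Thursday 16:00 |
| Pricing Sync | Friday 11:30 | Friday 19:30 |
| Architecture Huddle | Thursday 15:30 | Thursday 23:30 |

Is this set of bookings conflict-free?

No

Sorted by start: Kickoff Call, Outreach Debrief, Planning Demo, Architecture Huddle, Research Briefing, Pricing Sync.
Outreach Debrief starts after Kickoff Call ends, so Kickoff Call has no further overlaps.
Planning Demo starts before Outreach Debrief ends → Outreach Debrief and Planning Demo overlap.
That's a conflict, so the schedule is not conflict-free.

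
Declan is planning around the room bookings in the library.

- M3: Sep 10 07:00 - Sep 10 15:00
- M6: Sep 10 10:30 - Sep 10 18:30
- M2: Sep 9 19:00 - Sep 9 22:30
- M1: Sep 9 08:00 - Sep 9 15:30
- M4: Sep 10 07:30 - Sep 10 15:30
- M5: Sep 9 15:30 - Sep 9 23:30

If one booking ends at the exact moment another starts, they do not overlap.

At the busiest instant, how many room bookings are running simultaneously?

Walk through starts and ends in time order (an end at T is processed before a start at T):
Sep 9 08:00 start M1 → 1
Sep 9 15:30 end M1 → 0
Sep 9 15:30 start M5 → 1
Sep 9 19:00 start M2 → 2
Sep 9 22:30 end M2 → 1
Sep 9 23:30 end M5 → 0
Sep 10 07:00 start M3 → 1
Sep 10 07:30 start M4 → 2
Sep 10 10:30 start M6 → 3
Sep 10 15:00 end M3 → 2
Sep 10 15:30 end M4 → 1
Sep 10 18:30 end M6 → 0
Peak is 3, at Sep 10 10:30 (M3, M4, M6).

3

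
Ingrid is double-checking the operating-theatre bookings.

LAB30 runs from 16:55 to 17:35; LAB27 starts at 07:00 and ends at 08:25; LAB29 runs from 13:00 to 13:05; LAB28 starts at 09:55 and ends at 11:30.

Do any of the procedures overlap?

No

Sorted by start: LAB27, LAB28, LAB29, LAB30.
LAB28 starts after LAB27 ends, so nothing later overlaps LAB27 either.
LAB29 starts after LAB28 ends, so nothing later overlaps LAB28 either.
LAB30 starts after LAB29 ends.
Every pair is clear; the schedule has no overlaps.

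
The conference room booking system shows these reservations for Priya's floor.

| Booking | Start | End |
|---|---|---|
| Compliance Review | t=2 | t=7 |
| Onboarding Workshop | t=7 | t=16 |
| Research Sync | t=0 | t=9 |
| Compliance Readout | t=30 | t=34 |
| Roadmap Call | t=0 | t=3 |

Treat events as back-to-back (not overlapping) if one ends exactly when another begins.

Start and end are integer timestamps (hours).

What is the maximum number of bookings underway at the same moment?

3

Sort all start/end points and keep a running count:
t=0 start Research Sync → 1
t=0 start Roadmap Call → 2
t=2 start Compliance Review → 3
t=3 end Roadmap Call → 2
t=7 end Compliance Review → 1
t=7 start Onboarding Workshop → 2
t=9 end Research Sync → 1
t=16 end Onboarding Workshop → 0
t=30 start Compliance Readout → 1
t=34 end Compliance Readout → 0
Peak is 3, at t=2 (Compliance Review, Research Sync, Roadmap Call).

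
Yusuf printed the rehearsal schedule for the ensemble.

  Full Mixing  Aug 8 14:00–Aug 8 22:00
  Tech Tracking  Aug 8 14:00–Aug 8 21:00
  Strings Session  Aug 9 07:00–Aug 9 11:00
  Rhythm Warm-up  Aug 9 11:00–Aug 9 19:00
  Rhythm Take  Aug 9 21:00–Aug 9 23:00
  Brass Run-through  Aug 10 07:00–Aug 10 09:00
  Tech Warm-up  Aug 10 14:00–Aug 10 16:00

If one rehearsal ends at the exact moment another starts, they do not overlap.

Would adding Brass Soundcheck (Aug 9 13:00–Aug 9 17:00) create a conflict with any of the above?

Yes — it overlaps Rhythm Warm-up

Full Mixing: ends Aug 8 22:00 at or before Brass Soundcheck starts Aug 9 13:00 → clear.
Tech Tracking: ends Aug 8 21:00 at or before Brass Soundcheck starts Aug 9 13:00 → clear.
Strings Session: ends Aug 9 11:00 at or before Brass Soundcheck starts Aug 9 13:00 → clear.
Rhythm Warm-up: starts Aug 9 11:00 before Brass Soundcheck ends Aug 9 17:00, and ends Aug 9 19:00 after Brass Soundcheck starts Aug 9 13:00 → overlap.
Rhythm Take: starts Aug 9 21:00 at or after Brass Soundcheck ends Aug 9 17:00 → clear.
Brass Run-through: starts Aug 10 07:00 at or after Brass Soundcheck ends Aug 9 17:00 → clear.
Tech Warm-up: starts Aug 10 14:00 at or after Brass Soundcheck ends Aug 9 17:00 → clear.
Brass Soundcheck overlaps Rhythm Warm-up.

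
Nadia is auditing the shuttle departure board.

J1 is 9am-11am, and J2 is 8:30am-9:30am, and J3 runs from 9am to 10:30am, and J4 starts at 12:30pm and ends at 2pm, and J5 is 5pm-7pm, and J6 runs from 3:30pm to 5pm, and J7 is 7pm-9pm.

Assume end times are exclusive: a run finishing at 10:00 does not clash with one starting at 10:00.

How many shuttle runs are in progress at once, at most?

Walk through starts and ends in time order (an end at T is processed before a start at T):
8:30am start J2 → 1
9am start J1 → 2
9am start J3 → 3
9:30am end J2 → 2
10:30am end J3 → 1
11am end J1 → 0
12:30pm start J4 → 1
2pm end J4 → 0
3:30pm start J6 → 1
5pm end J6 → 0
5pm start J5 → 1
7pm end J5 → 0
7pm start J7 → 1
9pm end J7 → 0
Peak is 3, at 9am (J1, J2, J3).

3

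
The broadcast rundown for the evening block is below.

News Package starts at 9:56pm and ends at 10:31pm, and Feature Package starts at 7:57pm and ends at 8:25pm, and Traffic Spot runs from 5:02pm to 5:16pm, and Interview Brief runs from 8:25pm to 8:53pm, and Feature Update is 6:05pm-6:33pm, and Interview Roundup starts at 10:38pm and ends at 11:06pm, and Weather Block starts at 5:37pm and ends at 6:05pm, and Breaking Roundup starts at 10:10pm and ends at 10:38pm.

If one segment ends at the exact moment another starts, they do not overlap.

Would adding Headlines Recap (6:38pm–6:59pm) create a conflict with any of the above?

No — it doesn't clash with anything

Traffic Spot: ends 5:16pm at or before Headlines Recap starts 6:38pm → clear.
Weather Block: ends 6:05pm at or before Headlines Recap starts 6:38pm → clear.
Feature Update: ends 6:33pm at or before Headlines Recap starts 6:38pm → clear.
Feature Package: starts 7:57pm at or after Headlines Recap ends 6:59pm → clear.
Interview Brief: starts 8:25pm at or after Headlines Recap ends 6:59pm → clear.
News Package: starts 9:56pm at or after Headlines Recap ends 6:59pm → clear.
Breaking Roundup: starts 10:10pm at or after Headlines Recap ends 6:59pm → clear.
Interview Roundup: starts 10:38pm at or after Headlines Recap ends 6:59pm → clear.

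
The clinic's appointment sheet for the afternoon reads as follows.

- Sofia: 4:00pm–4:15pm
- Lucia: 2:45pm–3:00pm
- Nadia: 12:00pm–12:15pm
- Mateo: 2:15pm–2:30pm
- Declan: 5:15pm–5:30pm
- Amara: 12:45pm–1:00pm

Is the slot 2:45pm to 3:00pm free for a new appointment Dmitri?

No — it overlaps Lucia

Nadia: ends 12:15pm at or before Dmitri starts 2:45pm → clear.
Amara: ends 1:00pm at or before Dmitri starts 2:45pm → clear.
Mateo: ends 2:30pm at or before Dmitri starts 2:45pm → clear.
Lucia: starts 2:45pm before Dmitri ends 3:00pm, and ends 3:00pm after Dmitri starts 2:45pm → overlap.
Sofia: starts 4:00pm at or after Dmitri ends 3:00pm → clear.
Declan: starts 5:15pm at or after Dmitri ends 3:00pm → clear.
Dmitri overlaps Lucia.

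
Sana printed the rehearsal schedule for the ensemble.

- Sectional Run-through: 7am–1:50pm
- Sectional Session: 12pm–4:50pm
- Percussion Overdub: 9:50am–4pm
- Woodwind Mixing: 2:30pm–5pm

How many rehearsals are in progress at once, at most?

Sweep the timeline, counting +1 at each start and −1 at each end (ends before starts at a tie):
7am start Sectional Run-through → 1
9:50am start Percussion Overdub → 2
12pm start Sectional Session → 3
1:50pm end Sectional Run-through → 2
2:30pm start Woodwind Mixing → 3
4pm end Percussion Overdub → 2
4:50pm end Sectional Session → 1
5pm end Woodwind Mixing → 0
Peak is 3, at 12pm (Percussion Overdub, Sectional Run-through, Sectional Session).

3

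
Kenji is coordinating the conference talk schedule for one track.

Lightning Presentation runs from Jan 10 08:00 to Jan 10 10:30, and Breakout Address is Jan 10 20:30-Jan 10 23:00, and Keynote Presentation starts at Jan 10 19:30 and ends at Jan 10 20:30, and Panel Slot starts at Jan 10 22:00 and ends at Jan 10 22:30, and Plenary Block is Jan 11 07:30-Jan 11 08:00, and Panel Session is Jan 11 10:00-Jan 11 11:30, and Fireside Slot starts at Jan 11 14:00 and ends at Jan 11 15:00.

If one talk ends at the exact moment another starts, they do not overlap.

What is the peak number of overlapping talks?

2

Walk through starts and ends in time order (an end at T is processed before a start at T):
Jan 10 08:00 start Lightning Presentation → 1
Jan 10 10:30 end Lightning Presentation → 0
Jan 10 19:30 start Keynote Presentation → 1
Jan 10 20:30 end Keynote Presentation → 0
Jan 10 20:30 start Breakout Address → 1
Jan 10 22:00 start Panel Slot → 2
Jan 10 22:30 end Panel Slot → 1
Jan 10 23:00 end Breakout Address → 0
Jan 11 07:30 start Plenary Block → 1
Jan 11 08:00 end Plenary Block → 0
Jan 11 10:00 start Panel Session → 1
Jan 11 11:30 end Panel Session → 0
Jan 11 14:00 start Fireside Slot → 1
Jan 11 15:00 end Fireside Slot → 0
Peak is 2, at Jan 10 22:00 (Breakout Address, Panel Slot).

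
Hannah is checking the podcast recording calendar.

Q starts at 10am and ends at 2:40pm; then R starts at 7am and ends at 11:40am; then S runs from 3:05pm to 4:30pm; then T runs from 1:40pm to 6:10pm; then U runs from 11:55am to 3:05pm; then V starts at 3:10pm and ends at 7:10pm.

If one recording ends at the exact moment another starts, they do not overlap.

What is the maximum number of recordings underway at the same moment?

3

Walk through starts and ends in time order (an end at T is processed before a start at T):
7am start R → 1
10am start Q → 2
11:40am end R → 1
11:55am start U → 2
1:40pm start T → 3
2:40pm end Q → 2
3:05pm end U → 1
3:05pm start S → 2
3:10pm start V → 3
4:30pm end S → 2
6:10pm end T → 1
7:10pm end V → 0
Peak is 3, at 1:40pm (Q, T, U).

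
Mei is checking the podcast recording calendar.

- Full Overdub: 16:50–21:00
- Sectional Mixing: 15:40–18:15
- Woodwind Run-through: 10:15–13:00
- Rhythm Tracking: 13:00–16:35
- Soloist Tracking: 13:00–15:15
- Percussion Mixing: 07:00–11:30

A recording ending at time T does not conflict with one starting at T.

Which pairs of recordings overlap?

Full Overdub & Sectional Mixing, Percussion Mixing & Woodwind Run-through, Rhythm Tracking & Sectional Mixing, Rhythm Tracking & Soloist Tracking

Check each pair: they overlap iff neither finishes before the other starts.
Sorted by start: Percussion Mixing, Woodwind Run-through, Rhythm Tracking, Soloist Tracking, Sectional Mixing, Full Overdub.
Woodwind Run-through starts before Percussion Mixing ends → Percussion Mixing and Woodwind Run-through overlap.
Rhythm Tracking starts after Percussion Mixing ends, so nothing later overlaps Percussion Mixing either.
Rhythm Tracking starts exactly when Woodwind Run-through ends (back-to-back, no overlap), so nothing later overlaps Woodwind Run-through either.
Soloist Tracking starts before Rhythm Tracking ends → Rhythm Tracking and Soloist Tracking overlap.
Sectional Mixing starts before Rhythm Tracking ends → Rhythm Tracking and Sectional Mixing overlap.
Full Overdub starts after Rhythm Tracking ends.
Sectional Mixing starts after Soloist Tracking ends, so nothing later overlaps Soloist Tracking either.
Full Overdub starts before Sectional Mixing ends → Sectional Mixing and Full Overdub overlap.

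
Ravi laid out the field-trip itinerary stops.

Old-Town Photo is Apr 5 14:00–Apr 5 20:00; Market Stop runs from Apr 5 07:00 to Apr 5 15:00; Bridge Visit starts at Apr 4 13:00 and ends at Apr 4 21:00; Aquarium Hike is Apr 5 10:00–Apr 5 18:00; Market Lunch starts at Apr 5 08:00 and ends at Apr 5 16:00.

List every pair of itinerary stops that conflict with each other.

Sorted by start: Bridge Visit, Market Stop, Market Lunch, Aquarium Hike, Old-Town Photo.
Market Stop starts after Bridge Visit ends, so Bridge Visit has no further overlaps.
Market Lunch starts before Market Stop ends → Market Stop and Market Lunch overlap.
Aquarium Hike starts before Market Stop ends → Market Stop and Aquarium Hike overlap.
Old-Town Photo starts before Market Stop ends → Market Stop and Old-Town Photo overlap.
Aquarium Hike starts before Market Lunch ends → Market Lunch and Aquarium Hike overlap.
Old-Town Photo starts before Market Lunch ends → Market Lunch and Old-Town Photo overlap.
Old-Town Photo starts before Aquarium Hike ends → Aquarium Hike and Old-Town Photo overlap.

Aquarium Hike & Market Lunch, Aquarium Hike & Market Stop, Aquarium Hike & Old-Town Photo, Market Lunch & Market Stop, Market Lunch & Old-Town Photo, Market Stop & Old-Town Photo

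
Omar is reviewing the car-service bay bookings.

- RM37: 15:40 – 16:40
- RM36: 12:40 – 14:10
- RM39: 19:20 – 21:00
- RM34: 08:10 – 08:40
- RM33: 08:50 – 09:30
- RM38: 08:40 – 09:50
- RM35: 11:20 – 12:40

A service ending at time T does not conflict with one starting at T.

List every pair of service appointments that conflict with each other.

RM33 & RM38

Two intervals overlap when each starts before the other ends.
Sorted by start: RM34, RM38, RM33, RM35, RM36, RM37, RM39.
RM38 starts exactly when RM34 ends (back-to-back, no overlap), so RM34 has no further overlaps.
RM33 starts before RM38 ends → RM38 and RM33 overlap.
RM35 starts after RM38 ends, so RM38 has no further overlaps.
RM35 starts after RM33 ends, so RM33 has no further overlaps.
RM36 starts exactly when RM35 ends (back-to-back, no overlap), so RM35 has no further overlaps.
RM37 starts after RM36 ends, so RM36 has no further overlaps.
RM39 starts after RM37 ends.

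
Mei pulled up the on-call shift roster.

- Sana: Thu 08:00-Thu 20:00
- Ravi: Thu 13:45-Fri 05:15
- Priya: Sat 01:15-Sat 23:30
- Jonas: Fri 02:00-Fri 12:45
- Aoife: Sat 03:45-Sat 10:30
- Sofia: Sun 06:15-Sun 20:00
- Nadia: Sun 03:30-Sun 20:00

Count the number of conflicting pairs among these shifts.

4

Sorted by start: Sana, Ravi, Jonas, Priya, Aoife, Nadia, Sofia.
Ravi starts before Sana ends → Sana and Ravi overlap.
Jonas starts after Sana ends, so Sana has no further overlaps.
Jonas starts before Ravi ends → Ravi and Jonas overlap.
Priya starts after Ravi ends, so Ravi has no further overlaps.
Priya starts after Jonas ends, so Jonas has no further overlaps.
Aoife starts before Priya ends → Priya and Aoife overlap.
Nadia starts after Priya ends, so Priya has no further overlaps.
Nadia starts after Aoife ends, so Aoife has no further overlaps.
Sofia starts before Nadia ends → Nadia and Sofia overlap.
Overlapping pairs: Aoife & Priya, Jonas & Ravi, Nadia & Sofia, Ravi & Sana — 4 in total.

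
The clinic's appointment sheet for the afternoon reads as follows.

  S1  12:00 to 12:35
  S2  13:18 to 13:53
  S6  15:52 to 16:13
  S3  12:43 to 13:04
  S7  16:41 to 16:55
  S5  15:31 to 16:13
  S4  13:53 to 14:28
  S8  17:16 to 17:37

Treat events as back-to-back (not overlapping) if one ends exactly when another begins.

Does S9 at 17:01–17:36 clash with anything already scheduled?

S1: ends 12:35 at or before S9 starts 17:01 → clear.
S3: ends 13:04 at or before S9 starts 17:01 → clear.
S2: ends 13:53 at or before S9 starts 17:01 → clear.
S4: ends 14:28 at or before S9 starts 17:01 → clear.
S5: ends 16:13 at or before S9 starts 17:01 → clear.
S6: ends 16:13 at or before S9 starts 17:01 → clear.
S7: ends 16:55 at or before S9 starts 17:01 → clear.
S8: starts 17:16 before S9 ends 17:36, and ends 17:37 after S9 starts 17:01 → overlap.
S9 overlaps S8.

Yes — it overlaps S8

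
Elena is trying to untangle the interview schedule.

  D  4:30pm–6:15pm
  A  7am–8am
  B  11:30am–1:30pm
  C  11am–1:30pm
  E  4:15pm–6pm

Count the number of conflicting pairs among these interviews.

2

Sorted by start: A, C, B, E, D.
C starts after A ends, so A has no further overlaps.
B starts before C ends → C and B overlap.
E starts after C ends, so C has no further overlaps.
E starts after B ends, so B has no further overlaps.
D starts before E ends → E and D overlap.
Overlapping pairs: B & C, D & E — 2 in total.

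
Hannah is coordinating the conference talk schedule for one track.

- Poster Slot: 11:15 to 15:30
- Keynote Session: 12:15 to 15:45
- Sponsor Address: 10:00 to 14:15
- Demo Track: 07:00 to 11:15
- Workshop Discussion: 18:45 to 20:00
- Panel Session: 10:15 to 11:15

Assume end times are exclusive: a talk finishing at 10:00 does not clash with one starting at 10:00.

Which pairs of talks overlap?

Sorted by start: Demo Track, Sponsor Address, Panel Session, Poster Slot, Keynote Session, Workshop Discussion.
Sponsor Address starts before Demo Track ends → Demo Track and Sponsor Address overlap.
Panel Session starts before Demo Track ends → Demo Track and Panel Session overlap.
Poster Slot starts exactly when Demo Track ends (back-to-back, no overlap), so Demo Track has no further overlaps.
Panel Session starts before Sponsor Address ends → Sponsor Address and Panel Session overlap.
Poster Slot starts before Sponsor Address ends → Sponsor Address and Poster Slot overlap.
Keynote Session starts before Sponsor Address ends → Sponsor Address and Keynote Session overlap.
Workshop Discussion starts after Sponsor Address ends.
Poster Slot starts exactly when Panel Session ends (back-to-back, no overlap), so Panel Session has no further overlaps.
Keynote Session starts before Poster Slot ends → Poster Slot and Keynote Session overlap.
Workshop Discussion starts after Poster Slot ends.
Workshop Discussion starts after Keynote Session ends.

Demo Track & Panel Session, Demo Track & Sponsor Address, Keynote Session & Poster Slot, Keynote Session & Sponsor Address, Panel Session & Sponsor Address, Poster Slot & Sponsor Address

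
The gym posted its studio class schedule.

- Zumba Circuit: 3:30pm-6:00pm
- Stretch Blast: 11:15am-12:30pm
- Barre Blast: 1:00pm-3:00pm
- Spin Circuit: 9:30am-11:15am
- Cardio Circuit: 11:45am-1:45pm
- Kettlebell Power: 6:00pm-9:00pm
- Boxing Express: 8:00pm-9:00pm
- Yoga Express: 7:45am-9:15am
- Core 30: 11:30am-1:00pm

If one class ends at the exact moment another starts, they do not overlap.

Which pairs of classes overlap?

Sorted by start: Yoga Express, Spin Circuit, Stretch Blast, Core 30, Cardio Circuit, Barre Blast, Zumba Circuit, Kettlebell Power, Boxing Express.
Spin Circuit starts after Yoga Express ends — done with Yoga Express.
Stretch Blast starts exactly when Spin Circuit ends (back-to-back, no overlap) — done with Spin Circuit.
Core 30 starts before Stretch Blast ends → Stretch Blast and Core 30 overlap.
Cardio Circuit starts before Stretch Blast ends → Stretch Blast and Cardio Circuit overlap.
Barre Blast starts after Stretch Blast ends — done with Stretch Blast.
Cardio Circuit starts before Core 30 ends → Core 30 and Cardio Circuit overlap.
Barre Blast starts exactly when Core 30 ends (back-to-back, no overlap) — done with Core 30.
Barre Blast starts before Cardio Circuit ends → Cardio Circuit and Barre Blast overlap.
Zumba Circuit starts after Cardio Circuit ends — done with Cardio Circuit.
Zumba Circuit starts after Barre Blast ends — done with Barre Blast.
Kettlebell Power starts exactly when Zumba Circuit ends (back-to-back, no overlap) — done with Zumba Circuit.
Boxing Express starts before Kettlebell Power ends → Kettlebell Power and Boxing Express overlap.

Barre Blast & Cardio Circuit, Boxing Express & Kettlebell Power, Cardio Circuit & Core 30, Cardio Circuit & Stretch Blast, Core 30 & Stretch Blast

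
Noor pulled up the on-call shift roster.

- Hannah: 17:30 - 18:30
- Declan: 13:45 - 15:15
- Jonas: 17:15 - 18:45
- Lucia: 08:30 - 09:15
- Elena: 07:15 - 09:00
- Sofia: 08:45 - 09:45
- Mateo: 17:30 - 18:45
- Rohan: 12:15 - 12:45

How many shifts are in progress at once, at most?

Sweep the timeline, counting +1 at each start and −1 at each end (ends before starts at a tie):
07:15 start Elena → 1
08:30 start Lucia → 2
08:45 start Sofia → 3
09:00 end Elena → 2
09:15 end Lucia → 1
09:45 end Sofia → 0
12:15 start Rohan → 1
12:45 end Rohan → 0
13:45 start Declan → 1
15:15 end Declan → 0
17:15 start Jonas → 1
17:30 start Hannah → 2
17:30 start Mateo → 3
18:30 end Hannah → 2
18:45 end Jonas → 1
18:45 end Mateo → 0
Peak is 3, at 08:45 (Elena, Lucia, Sofia).

3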